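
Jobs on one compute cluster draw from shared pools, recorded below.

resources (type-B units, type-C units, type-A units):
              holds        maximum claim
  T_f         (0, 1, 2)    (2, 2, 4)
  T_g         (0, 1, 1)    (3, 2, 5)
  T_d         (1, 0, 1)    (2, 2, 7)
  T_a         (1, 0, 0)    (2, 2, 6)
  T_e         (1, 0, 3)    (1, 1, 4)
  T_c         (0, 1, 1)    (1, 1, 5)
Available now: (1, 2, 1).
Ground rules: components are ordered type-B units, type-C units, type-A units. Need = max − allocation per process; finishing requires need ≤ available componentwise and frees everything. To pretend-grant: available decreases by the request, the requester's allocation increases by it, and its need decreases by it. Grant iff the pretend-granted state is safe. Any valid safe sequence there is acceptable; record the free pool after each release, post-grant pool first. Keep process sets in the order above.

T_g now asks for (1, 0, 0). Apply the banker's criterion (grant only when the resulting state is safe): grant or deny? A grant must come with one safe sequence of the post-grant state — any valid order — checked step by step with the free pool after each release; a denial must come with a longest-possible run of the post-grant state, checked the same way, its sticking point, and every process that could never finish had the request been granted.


DENY. Granting would leave the state unsafe.
Key observation: after T_e, T_c the pool peaks at (1, 3, 5), and each blocked process is short somewhere: T_f on type-B units; T_g on type-B units; T_d on type-A units; T_a on type-A units.
After a pretend grant, a maximal execution: T_e, T_c — then nothing else fits. Check, step by step:
  pool = (0, 2, 1)
  T_e needs (0, 1, 1) <= (0, 2, 1) -> finishes; pool += (1, 0, 3) = (1, 2, 4)
  T_c needs (1, 0, 4) <= (1, 2, 4) -> finishes; pool += (0, 1, 1) = (1, 3, 5)
  T_f still needs (2, 1, 2) but only (1, 3, 5) is free — short on type-B units
  T_g still needs (2, 1, 4) but only (1, 3, 5) is free — short on type-B units
  T_d still needs (1, 2, 6) but only (1, 3, 5) is free — short on type-A units
  T_a still needs (1, 2, 6) but only (1, 3, 5) is free — short on type-A units
Post-grant, the permanently blocked set is T_f, T_g, T_d and T_a.


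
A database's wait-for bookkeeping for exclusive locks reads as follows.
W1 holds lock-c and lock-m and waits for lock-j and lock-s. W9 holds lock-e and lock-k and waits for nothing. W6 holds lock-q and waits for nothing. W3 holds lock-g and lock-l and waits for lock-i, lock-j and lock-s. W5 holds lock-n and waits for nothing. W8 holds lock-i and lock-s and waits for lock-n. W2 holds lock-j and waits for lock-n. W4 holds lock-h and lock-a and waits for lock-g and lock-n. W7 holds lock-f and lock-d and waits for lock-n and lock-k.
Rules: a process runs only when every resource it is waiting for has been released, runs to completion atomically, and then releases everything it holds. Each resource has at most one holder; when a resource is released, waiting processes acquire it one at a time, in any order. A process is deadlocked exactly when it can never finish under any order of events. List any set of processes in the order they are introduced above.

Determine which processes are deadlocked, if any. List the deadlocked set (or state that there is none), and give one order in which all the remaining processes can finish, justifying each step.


No process is deadlocked.
Key observation: the waits form no ring: some process can always run, and its releases unblock the others one by one.
A valid finishing order for the others: W5, W8, W6, W2, W3, W4, W9, W7, W1.
Walking it through:
  run W5 (it waits on nothing); releases lock-n
  W8: everything it awaited (lock-n) is free; runs, freeing lock-i and lock-s
  run W6 (it waits on nothing); releases lock-q
  W2: everything it awaited (lock-n) is free; runs, freeing lock-j
  W3: everything it awaited (lock-i, lock-j and lock-s) is free; runs, freeing lock-g and lock-l
  W4: everything it awaited (lock-g and lock-n) is free; runs, freeing lock-h and lock-a
  run W9 (it waits on nothing); releases lock-e and lock-k
  W7: everything it awaited (lock-n and lock-k) is free; runs, freeing lock-f and lock-d
  W1: everything it awaited (lock-j and lock-s) is free; runs, freeing lock-c and lock-m


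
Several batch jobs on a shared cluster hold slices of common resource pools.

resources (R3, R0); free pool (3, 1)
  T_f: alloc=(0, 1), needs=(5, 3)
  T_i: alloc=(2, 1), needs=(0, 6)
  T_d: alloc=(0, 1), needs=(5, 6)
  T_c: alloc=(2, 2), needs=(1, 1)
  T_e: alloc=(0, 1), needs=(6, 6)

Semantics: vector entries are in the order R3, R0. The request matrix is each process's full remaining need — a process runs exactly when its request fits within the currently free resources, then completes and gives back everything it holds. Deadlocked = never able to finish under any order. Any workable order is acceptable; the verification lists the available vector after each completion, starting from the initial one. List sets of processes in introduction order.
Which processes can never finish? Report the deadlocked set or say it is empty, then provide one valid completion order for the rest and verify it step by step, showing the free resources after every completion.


The deadlocked set is T_i, T_d and T_e.
Key observation: even finishing T_c, T_f leaves just (5, 4) free — too little R0 for any of the remaining processes.
A valid finishing order for the others: T_c, T_f. Verifying each step:
  pool = (3, 1)
  T_c: need (1, 1) fits (3, 1); releases (2, 2), pool now (5, 3)
  T_f: need (5, 3) fits (5, 3); releases (0, 1), pool now (5, 4)
The stuck group stays short no matter what:
  blocked: T_i wants (0, 6), pool (5, 4) — not enough R0
  blocked: T_d wants (5, 6), pool (5, 4) — not enough R0
  blocked: T_e wants (6, 6), pool (5, 4) — not enough R3 and R0


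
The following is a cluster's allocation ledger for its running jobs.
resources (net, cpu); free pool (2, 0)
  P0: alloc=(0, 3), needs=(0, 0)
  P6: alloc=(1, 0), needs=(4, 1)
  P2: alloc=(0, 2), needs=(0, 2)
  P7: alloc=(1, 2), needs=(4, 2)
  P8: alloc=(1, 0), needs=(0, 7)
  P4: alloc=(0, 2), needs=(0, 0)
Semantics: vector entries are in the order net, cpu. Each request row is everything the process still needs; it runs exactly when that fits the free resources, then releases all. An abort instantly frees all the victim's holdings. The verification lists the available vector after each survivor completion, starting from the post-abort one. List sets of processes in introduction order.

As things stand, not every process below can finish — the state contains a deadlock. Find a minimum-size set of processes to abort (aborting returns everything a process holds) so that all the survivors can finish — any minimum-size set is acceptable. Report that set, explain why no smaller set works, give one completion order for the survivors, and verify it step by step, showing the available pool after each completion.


Abort P7.
Key observation: the deadlocked P6 becomes finishable only because P7 released (1, 2); it completes at step 4 below.
Why nothing smaller works: aborting no one leaves the state deadlocked as given.
Survivors finish in the order: P0, P4, P8, P6, P2. Check, step by step (pool after the aborts first):
  pool = (3, 2)
  P0: need (0, 0) fits (3, 2); releases (0, 3), pool now (3, 5)
  P4: need (0, 0) fits (3, 5); releases (0, 2), pool now (3, 7)
  P8: need (0, 7) fits (3, 7); releases (1, 0), pool now (4, 7)
  P6: need (4, 1) fits (4, 7); releases (1, 0), pool now (5, 7)
  P2: need (0, 2) fits (5, 7); releases (0, 2), pool now (5, 9)


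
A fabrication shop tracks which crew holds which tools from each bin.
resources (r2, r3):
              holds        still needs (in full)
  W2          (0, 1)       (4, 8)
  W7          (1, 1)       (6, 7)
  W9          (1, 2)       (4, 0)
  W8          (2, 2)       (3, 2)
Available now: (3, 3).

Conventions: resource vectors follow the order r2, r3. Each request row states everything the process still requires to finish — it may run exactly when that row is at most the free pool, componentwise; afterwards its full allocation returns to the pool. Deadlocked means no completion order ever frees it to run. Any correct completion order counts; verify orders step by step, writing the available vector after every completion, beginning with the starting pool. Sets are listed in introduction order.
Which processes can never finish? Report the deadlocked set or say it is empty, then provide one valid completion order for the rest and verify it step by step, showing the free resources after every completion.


No process is deadlocked.
Key observation: starting with W8, each completion frees enough for the next — no one is permanently blocked.
One completion order for the rest: W8, W9, W7, W2. Step-by-step check:
  pool = (3, 3)
  run W8 (needs (3, 2), free (3, 3)); after release of (2, 2) the pool is (5, 5)
  run W9 (needs (4, 0), free (5, 5)); after release of (1, 2) the pool is (6, 7)
  run W7 (needs (6, 7), free (6, 7)); after release of (1, 1) the pool is (7, 8)
  run W2 (needs (4, 8), free (7, 8)); after release of (0, 1) the pool is (7, 9)


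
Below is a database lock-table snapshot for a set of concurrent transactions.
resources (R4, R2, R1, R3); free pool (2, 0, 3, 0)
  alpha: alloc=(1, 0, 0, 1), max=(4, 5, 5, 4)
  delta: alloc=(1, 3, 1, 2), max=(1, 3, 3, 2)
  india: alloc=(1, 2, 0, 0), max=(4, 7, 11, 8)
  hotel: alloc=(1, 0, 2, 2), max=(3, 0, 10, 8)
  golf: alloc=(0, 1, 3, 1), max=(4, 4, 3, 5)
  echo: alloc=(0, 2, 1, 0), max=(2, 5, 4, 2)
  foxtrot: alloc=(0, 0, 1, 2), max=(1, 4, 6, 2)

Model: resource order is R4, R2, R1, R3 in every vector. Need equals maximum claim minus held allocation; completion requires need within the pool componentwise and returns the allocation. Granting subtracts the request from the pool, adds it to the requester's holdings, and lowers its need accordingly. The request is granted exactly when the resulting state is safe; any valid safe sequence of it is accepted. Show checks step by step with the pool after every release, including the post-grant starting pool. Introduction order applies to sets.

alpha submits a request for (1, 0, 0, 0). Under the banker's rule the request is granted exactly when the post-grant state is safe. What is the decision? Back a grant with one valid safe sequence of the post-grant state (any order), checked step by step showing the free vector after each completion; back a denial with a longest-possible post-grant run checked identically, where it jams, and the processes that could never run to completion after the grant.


GRANT: granting preserves safety; a valid post-grant sequence is delta, echo, foxtrot, alpha, golf, hotel, india.
Key observation: post-grant, (1, 0, 3, 0) remains, and an order beginning with delta completes everyone.
Step-by-step check of the post-grant state:
  pool = (1, 0, 3, 0)
  delta: need (0, 0, 2, 0) fits (1, 0, 3, 0); releases (1, 3, 1, 2), pool now (2, 3, 4, 2)
  echo: need (2, 3, 3, 2) fits (2, 3, 4, 2); releases (0, 2, 1, 0), pool now (2, 5, 5, 2)
  foxtrot: need (1, 4, 5, 0) fits (2, 5, 5, 2); releases (0, 0, 1, 2), pool now (2, 5, 6, 4)
  alpha: need (2, 5, 5, 3) fits (2, 5, 6, 4); releases (2, 0, 0, 1), pool now (4, 5, 6, 5)
  golf: need (4, 3, 0, 4) fits (4, 5, 6, 5); releases (0, 1, 3, 1), pool now (4, 6, 9, 6)
  hotel: need (2, 0, 8, 6) fits (4, 6, 9, 6); releases (1, 0, 2, 2), pool now (5, 6, 11, 8)
  india: need (3, 5, 11, 8) fits (5, 6, 11, 8); releases (1, 2, 0, 0), pool now (6, 8, 11, 8)


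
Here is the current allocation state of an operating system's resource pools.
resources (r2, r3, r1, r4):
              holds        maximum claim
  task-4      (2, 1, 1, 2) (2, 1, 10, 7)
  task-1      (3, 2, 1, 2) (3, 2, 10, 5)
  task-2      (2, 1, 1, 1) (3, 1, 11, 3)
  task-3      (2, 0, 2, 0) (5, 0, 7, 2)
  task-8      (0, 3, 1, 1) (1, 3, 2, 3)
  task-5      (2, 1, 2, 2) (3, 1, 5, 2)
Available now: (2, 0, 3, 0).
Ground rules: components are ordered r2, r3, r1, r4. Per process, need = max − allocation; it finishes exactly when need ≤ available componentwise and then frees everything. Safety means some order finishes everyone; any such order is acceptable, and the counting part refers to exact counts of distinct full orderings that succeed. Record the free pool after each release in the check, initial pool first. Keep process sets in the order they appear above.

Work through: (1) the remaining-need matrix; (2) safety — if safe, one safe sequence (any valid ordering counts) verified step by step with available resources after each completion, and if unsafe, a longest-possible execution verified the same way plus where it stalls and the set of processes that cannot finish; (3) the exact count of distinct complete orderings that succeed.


(1) Need matrix, components ordered r2, r3, r1, r4:
  task-4: (0, 0, 9, 5)
  task-1: (0, 0, 9, 3)
  task-2: (1, 0, 10, 2)
  task-3: (3, 0, 5, 2)
  task-8: (1, 0, 1, 2)
  task-5: (1, 0, 3, 0)
(2) UNSAFE.
Key observation: task-5, task-3, task-8 can finish, but then (6, 4, 8, 3) is all there is, and the blocked group's r1 demands exceed it.
Going as far as possible: task-5, task-3, task-8; after that, nothing fits. Walking it through:
  pool = (2, 0, 3, 0)
  task-5: need (1, 0, 3, 0) fits (2, 0, 3, 0); releases (2, 1, 2, 2), pool now (4, 1, 5, 2)
  task-3: need (3, 0, 5, 2) fits (4, 1, 5, 2); releases (2, 0, 2, 0), pool now (6, 1, 7, 2)
  task-8: need (1, 0, 1, 2) fits (6, 1, 7, 2); releases (0, 3, 1, 1), pool now (6, 4, 8, 3)
  task-4 cannot run: need (0, 0, 9, 5) vs free (6, 4, 8, 3) (insufficient r1 and r4)
  task-1 cannot run: need (0, 0, 9, 3) vs free (6, 4, 8, 3) (insufficient r1)
  task-2 cannot run: need (1, 0, 10, 2) vs free (6, 4, 8, 3) (insufficient r1)
Processes that can never finish: task-4, task-1 and task-2.
(3) The exact count: 0 of the possible complete orderings are safe sequences.


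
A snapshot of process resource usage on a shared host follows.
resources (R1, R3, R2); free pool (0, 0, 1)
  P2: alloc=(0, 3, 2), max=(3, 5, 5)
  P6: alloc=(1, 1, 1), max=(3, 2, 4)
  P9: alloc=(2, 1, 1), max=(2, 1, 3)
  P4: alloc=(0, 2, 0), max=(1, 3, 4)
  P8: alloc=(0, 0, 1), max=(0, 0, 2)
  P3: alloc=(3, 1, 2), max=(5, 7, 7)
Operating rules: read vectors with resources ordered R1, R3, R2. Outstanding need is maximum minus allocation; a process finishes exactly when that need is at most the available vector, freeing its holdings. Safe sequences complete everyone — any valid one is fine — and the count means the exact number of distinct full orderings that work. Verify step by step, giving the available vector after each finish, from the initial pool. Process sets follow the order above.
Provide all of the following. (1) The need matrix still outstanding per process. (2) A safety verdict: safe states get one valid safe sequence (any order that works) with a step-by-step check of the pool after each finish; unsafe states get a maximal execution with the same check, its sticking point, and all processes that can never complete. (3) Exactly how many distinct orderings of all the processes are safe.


(1) Remaining need (order R1, R3, R2):
  P2: (3, 2, 3)
  P6: (2, 1, 3)
  P9: (0, 0, 2)
  P4: (1, 1, 4)
  P8: (0, 0, 1)
  P3: (2, 6, 5)
(2) SAFE. One safe sequence: P8, P9, P6, P4, P2, P3.
Key observation: at P8 the run first touches a limit — (0, 0, 1) against (0, 0, 1), exact on a resource it actually requests.
Check, step by step:
  pool = (0, 0, 1)
  P8 needs (0, 0, 1) <= (0, 0, 1) -> finishes; pool += (0, 0, 1) = (0, 0, 2)
  P9 needs (0, 0, 2) <= (0, 0, 2) -> finishes; pool += (2, 1, 1) = (2, 1, 3)
  P6 needs (2, 1, 3) <= (2, 1, 3) -> finishes; pool += (1, 1, 1) = (3, 2, 4)
  P4 needs (1, 1, 4) <= (3, 2, 4) -> finishes; pool += (0, 2, 0) = (3, 4, 4)
  P2 needs (3, 2, 3) <= (3, 4, 4) -> finishes; pool += (0, 3, 2) = (3, 7, 6)
  P3 needs (2, 6, 5) <= (3, 7, 6) -> finishes; pool += (3, 1, 2) = (6, 8, 8)
(3) The exact count: 2 of the possible complete orderings are safe sequences.


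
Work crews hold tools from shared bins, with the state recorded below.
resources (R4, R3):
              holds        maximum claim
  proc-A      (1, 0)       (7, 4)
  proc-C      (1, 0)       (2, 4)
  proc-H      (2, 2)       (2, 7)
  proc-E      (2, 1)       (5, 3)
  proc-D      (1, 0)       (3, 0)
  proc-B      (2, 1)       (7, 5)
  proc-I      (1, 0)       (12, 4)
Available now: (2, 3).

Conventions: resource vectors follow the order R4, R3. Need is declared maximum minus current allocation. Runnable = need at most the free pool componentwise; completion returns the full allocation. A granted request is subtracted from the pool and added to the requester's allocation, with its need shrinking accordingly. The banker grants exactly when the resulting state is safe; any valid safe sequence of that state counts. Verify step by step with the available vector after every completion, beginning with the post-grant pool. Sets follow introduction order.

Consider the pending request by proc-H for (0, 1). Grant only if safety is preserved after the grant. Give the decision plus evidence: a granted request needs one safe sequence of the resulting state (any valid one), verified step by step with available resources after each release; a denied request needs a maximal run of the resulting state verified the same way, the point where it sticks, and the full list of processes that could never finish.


DENY. Granting would leave the state unsafe.
Key observation: R3 is the bottleneck — with proc-D, proc-E done the pool holds (5, 3), short of every remaining need.
After a pretend grant, a maximal execution: proc-D, proc-E — then nothing else fits. Step-by-step check:
  pool = (2, 2)
  run proc-D (needs (2, 0), free (2, 2)); after release of (1, 0) the pool is (3, 2)
  run proc-E (needs (3, 2), free (3, 2)); after release of (2, 1) the pool is (5, 3)
  proc-A still needs (6, 4) but only (5, 3) is free — short on R4 and R3
  proc-C still needs (1, 4) but only (5, 3) is free — short on R3
  proc-H still needs (0, 4) but only (5, 3) is free — short on R3
  proc-B still needs (5, 4) but only (5, 3) is free — short on R3
  proc-I still needs (11, 4) but only (5, 3) is free — short on R4 and R3
Post-grant, the permanently blocked set is proc-A, proc-C, proc-H, proc-B and proc-I.


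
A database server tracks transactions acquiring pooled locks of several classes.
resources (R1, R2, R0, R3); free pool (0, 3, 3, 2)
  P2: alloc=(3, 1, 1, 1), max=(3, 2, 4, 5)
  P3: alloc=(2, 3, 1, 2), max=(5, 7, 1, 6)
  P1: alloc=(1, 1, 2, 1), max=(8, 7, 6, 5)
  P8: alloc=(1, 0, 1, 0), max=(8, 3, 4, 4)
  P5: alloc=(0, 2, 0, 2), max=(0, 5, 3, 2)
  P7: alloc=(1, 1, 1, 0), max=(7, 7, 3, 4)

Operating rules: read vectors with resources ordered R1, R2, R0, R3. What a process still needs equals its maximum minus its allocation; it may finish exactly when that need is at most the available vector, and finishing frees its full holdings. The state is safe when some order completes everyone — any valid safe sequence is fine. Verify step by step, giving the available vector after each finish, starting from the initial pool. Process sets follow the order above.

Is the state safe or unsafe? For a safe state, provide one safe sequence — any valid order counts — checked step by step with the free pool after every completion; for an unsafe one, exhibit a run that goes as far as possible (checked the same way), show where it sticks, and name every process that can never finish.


UNSAFE.
Key observation: once P5, P2, P3 finish, the pool peaks at (5, 9, 5, 7) — and every remaining process still needs more R1 than that.
The run P5, P2, P3 cannot be extended any further. Check, step by step:
  pool = (0, 3, 3, 2)
  P5 needs (0, 3, 3, 0) <= (0, 3, 3, 2) -> finishes; pool += (0, 2, 0, 2) = (0, 5, 3, 4)
  P2 needs (0, 1, 3, 4) <= (0, 5, 3, 4) -> finishes; pool += (3, 1, 1, 1) = (3, 6, 4, 5)
  P3 needs (3, 4, 0, 4) <= (3, 6, 4, 5) -> finishes; pool += (2, 3, 1, 2) = (5, 9, 5, 7)
  P1 still needs (7, 6, 4, 4) but only (5, 9, 5, 7) is free — short on R1
  P8 still needs (7, 3, 3, 4) but only (5, 9, 5, 7) is free — short on R1
  P7 still needs (6, 6, 2, 4) but only (5, 9, 5, 7) is free — short on R1
Never able to finish: P1, P8 and P7.


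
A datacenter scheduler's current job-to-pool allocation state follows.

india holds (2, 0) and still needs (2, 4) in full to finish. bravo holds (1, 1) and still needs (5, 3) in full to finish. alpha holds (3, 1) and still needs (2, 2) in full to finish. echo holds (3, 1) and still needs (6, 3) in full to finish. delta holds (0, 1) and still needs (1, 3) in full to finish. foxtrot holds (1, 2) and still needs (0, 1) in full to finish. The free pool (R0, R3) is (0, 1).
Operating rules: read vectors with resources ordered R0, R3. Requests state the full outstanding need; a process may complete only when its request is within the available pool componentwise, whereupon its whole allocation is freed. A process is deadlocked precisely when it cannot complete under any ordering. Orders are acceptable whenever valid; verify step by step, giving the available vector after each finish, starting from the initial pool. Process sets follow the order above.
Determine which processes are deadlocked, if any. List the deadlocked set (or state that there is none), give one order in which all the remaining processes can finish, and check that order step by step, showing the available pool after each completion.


The deadlocked set is india, bravo, alpha and echo.
Key observation: foxtrot, delta can finish, but then (1, 4) is all there is, and the blocked group's R0 demands exceed it.
The rest can finish in the order foxtrot, delta. Step-by-step check:
  pool = (0, 1)
  run foxtrot (needs (0, 1), free (0, 1)); after release of (1, 2) the pool is (1, 3)
  run delta (needs (1, 3), free (1, 3)); after release of (0, 1) the pool is (1, 4)
None of the blocked processes ever fits:
  india cannot run: need (2, 4) vs free (1, 4) (insufficient R0)
  bravo cannot run: need (5, 3) vs free (1, 4) (insufficient R0)
  alpha cannot run: need (2, 2) vs free (1, 4) (insufficient R0)
  echo cannot run: need (6, 3) vs free (1, 4) (insufficient R0)


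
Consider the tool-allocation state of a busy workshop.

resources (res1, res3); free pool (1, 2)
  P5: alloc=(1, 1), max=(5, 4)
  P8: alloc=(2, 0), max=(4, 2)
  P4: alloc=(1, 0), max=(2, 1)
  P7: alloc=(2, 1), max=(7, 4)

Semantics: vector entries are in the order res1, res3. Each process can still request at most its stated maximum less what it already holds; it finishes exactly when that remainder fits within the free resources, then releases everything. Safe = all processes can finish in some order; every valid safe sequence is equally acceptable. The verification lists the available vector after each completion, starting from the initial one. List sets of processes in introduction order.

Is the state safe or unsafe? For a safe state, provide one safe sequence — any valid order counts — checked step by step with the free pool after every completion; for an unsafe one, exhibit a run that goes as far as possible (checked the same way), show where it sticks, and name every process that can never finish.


UNSAFE — no complete ordering exists.
Key observation: no order helps: past P4, P8, the free pool tops out at (4, 2), below what each blocked process needs in res3.
The run P4, P8 cannot be extended any further. Verifying each step:
  pool = (1, 2)
  P4: need (1, 1) fits (1, 2); releases (1, 0), pool now (2, 2)
  P8: need (2, 2) fits (2, 2); releases (2, 0), pool now (4, 2)
  P5 still needs (4, 3) but only (4, 2) is free — short on res3
  P7 still needs (5, 3) but only (4, 2) is free — short on res1 and res3
Never able to finish: P5 and P7.


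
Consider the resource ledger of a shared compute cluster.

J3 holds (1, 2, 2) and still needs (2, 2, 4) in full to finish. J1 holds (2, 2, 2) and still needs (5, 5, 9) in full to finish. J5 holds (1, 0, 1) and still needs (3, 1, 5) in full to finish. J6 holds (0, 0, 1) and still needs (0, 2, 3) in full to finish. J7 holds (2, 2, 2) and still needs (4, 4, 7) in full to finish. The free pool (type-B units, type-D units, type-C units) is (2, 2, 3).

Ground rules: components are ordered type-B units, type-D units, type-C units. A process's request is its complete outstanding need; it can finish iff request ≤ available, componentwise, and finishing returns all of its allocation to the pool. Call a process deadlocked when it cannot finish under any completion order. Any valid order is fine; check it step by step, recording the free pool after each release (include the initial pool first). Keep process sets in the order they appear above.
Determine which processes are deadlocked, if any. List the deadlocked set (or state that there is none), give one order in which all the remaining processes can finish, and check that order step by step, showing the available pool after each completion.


No process is deadlocked.
Key observation: no deadlock: J6 fits now, and the freed resources carry the rest through.
The rest can finish in the order J6, J3, J5, J7, J1. Verifying each step:
  pool = (2, 2, 3)
  J6: need (0, 2, 3) fits (2, 2, 3); releases (0, 0, 1), pool now (2, 2, 4)
  J3: need (2, 2, 4) fits (2, 2, 4); releases (1, 2, 2), pool now (3, 4, 6)
  J5: need (3, 1, 5) fits (3, 4, 6); releases (1, 0, 1), pool now (4, 4, 7)
  J7: need (4, 4, 7) fits (4, 4, 7); releases (2, 2, 2), pool now (6, 6, 9)
  J1: need (5, 5, 9) fits (6, 6, 9); releases (2, 2, 2), pool now (8, 8, 11)


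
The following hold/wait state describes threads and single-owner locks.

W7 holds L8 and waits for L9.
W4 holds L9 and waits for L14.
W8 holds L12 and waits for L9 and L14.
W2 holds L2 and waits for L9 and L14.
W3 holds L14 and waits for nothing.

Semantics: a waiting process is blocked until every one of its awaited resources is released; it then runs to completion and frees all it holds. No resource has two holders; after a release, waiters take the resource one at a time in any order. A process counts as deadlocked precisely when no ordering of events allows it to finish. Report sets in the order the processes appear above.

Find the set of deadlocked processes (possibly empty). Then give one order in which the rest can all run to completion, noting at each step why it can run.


The deadlocked set is empty.
Key observation: there is no circular wait here — follow any chain and it reaches a process that is free to run now.
One completion order for the rest: W3, W4, W7, W2, W8.
Check, step by step:
  W3 waits on nothing -> runs at once and releases L14
  run W4 (all its waits — L14 — are resolved); releases L9
  run W7 (all its waits — L9 — are resolved); releases L8
  run W2 (all its waits — L9 and L14 — are resolved); releases L2
  run W8 (all its waits — L9 and L14 — are resolved); releases L12


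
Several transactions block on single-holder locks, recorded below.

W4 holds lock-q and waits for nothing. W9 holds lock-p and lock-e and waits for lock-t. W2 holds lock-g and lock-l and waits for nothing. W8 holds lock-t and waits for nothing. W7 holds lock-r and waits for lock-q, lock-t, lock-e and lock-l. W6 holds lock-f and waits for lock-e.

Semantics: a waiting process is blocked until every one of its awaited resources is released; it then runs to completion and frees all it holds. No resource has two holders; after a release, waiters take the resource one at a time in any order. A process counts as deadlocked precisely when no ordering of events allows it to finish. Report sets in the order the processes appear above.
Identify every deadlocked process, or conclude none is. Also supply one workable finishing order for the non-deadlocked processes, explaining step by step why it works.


No process is deadlocked.
Key observation: every chain of waits terminates; starting from the processes that wait on nothing, all the rest unlock in turn.
The rest can finish in the order W8, W2, W4, W9, W7, W6.
Step-by-step check:
  W8 waits on nothing -> runs at once and releases lock-t
  W2 waits on nothing -> runs at once and releases lock-g and lock-l
  W4 waits on nothing -> runs at once and releases lock-q
  W9 waits on lock-t — all released -> runs and releases lock-p and lock-e
  W7 waits on lock-q, lock-t, lock-e and lock-l — all released -> runs and releases lock-r
  W6 waits on lock-e — all released -> runs and releases lock-f


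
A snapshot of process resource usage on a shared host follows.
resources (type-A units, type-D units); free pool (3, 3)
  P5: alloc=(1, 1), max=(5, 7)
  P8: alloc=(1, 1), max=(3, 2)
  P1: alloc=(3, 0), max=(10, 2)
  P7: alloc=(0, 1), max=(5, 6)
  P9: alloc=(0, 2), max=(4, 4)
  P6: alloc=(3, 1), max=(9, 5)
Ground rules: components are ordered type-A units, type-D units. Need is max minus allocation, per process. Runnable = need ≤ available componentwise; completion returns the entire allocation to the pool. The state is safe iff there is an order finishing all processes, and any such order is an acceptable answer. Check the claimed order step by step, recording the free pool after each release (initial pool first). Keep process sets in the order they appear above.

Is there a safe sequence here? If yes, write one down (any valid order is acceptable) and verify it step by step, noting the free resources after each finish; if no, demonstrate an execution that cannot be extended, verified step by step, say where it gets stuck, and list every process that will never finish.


The state is UNSAFE.
Key observation: once P8, P9, P5, P7 finish, the pool peaks at (5, 8) — and every remaining process still needs more type-A units than that.
Going as far as possible: P8, P9, P5, P7; after that, nothing fits. Walking it through:
  pool = (3, 3)
  run P8 (needs (2, 1), free (3, 3)); after release of (1, 1) the pool is (4, 4)
  run P9 (needs (4, 2), free (4, 4)); after release of (0, 2) the pool is (4, 6)
  run P5 (needs (4, 6), free (4, 6)); after release of (1, 1) the pool is (5, 7)
  run P7 (needs (5, 5), free (5, 7)); after release of (0, 1) the pool is (5, 8)
  blocked: P1 wants (7, 2), pool (5, 8) — not enough type-A units
  blocked: P6 wants (6, 4), pool (5, 8) — not enough type-A units
Never able to finish: P1 and P6.


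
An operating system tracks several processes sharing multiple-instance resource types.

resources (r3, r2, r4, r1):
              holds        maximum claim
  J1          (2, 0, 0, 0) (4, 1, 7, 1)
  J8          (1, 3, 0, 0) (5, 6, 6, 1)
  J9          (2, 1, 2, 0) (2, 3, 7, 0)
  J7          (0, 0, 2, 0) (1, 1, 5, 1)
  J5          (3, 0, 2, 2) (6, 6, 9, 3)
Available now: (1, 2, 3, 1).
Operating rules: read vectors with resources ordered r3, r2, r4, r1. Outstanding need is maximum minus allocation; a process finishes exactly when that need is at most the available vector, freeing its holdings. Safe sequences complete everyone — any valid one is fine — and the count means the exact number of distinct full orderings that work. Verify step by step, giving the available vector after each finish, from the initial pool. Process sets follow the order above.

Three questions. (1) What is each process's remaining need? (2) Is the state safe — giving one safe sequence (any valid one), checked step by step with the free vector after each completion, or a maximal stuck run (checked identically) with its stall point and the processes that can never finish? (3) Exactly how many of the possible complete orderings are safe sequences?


(1) Need matrix, components ordered r3, r2, r4, r1:
  J1: (2, 1, 7, 1)
  J8: (4, 3, 6, 1)
  J9: (0, 2, 5, 0)
  J7: (1, 1, 3, 1)
  J5: (3, 6, 7, 1)
(2) SAFE — a valid safe sequence is J7, J9, J1, J8, J5.
Key observation: the order's first zero-slack moment is J7 ((1, 1, 3, 1) needed, (1, 2, 3, 1) free — a requested resource with nothing to spare).
Step-by-step check:
  pool = (1, 2, 3, 1)
  J7: need (1, 1, 3, 1) fits (1, 2, 3, 1); releases (0, 0, 2, 0), pool now (1, 2, 5, 1)
  J9: need (0, 2, 5, 0) fits (1, 2, 5, 1); releases (2, 1, 2, 0), pool now (3, 3, 7, 1)
  J1: need (2, 1, 7, 1) fits (3, 3, 7, 1); releases (2, 0, 0, 0), pool now (5, 3, 7, 1)
  J8: need (4, 3, 6, 1) fits (5, 3, 7, 1); releases (1, 3, 0, 0), pool now (6, 6, 7, 1)
  J5: need (3, 6, 7, 1) fits (6, 6, 7, 1); releases (3, 0, 2, 2), pool now (9, 6, 9, 3)
(3) Exactly 1 of the possible complete orderings is a safe sequence.


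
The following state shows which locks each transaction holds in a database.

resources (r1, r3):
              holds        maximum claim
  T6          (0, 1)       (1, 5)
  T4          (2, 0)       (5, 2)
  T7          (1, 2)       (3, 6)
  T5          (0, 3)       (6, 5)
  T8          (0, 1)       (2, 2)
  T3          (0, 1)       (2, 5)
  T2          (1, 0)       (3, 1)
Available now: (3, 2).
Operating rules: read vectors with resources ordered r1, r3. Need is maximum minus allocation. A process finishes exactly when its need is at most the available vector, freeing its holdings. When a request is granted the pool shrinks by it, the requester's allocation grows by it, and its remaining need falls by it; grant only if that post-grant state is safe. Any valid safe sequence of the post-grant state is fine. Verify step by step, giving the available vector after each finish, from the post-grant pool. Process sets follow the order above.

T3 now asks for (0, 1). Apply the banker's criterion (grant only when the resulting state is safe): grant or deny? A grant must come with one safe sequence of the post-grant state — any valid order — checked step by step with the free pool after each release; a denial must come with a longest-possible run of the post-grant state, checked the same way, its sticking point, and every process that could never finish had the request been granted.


GRANT. The post-grant state is safe; one safe sequence: T2, T8, T4, T5, T7, T6, T3.
Key observation: granting shrinks the pool to (3, 1), yet T2 still fits and the chain goes through.
Check on the post-grant state, step by step:
  pool = (3, 1)
  T2 needs (2, 1) <= (3, 1) -> finishes; pool += (1, 0) = (4, 1)
  T8 needs (2, 1) <= (4, 1) -> finishes; pool += (0, 1) = (4, 2)
  T4 needs (3, 2) <= (4, 2) -> finishes; pool += (2, 0) = (6, 2)
  T5 needs (6, 2) <= (6, 2) -> finishes; pool += (0, 3) = (6, 5)
  T7 needs (2, 4) <= (6, 5) -> finishes; pool += (1, 2) = (7, 7)
  T6 needs (1, 4) <= (7, 7) -> finishes; pool += (0, 1) = (7, 8)
  T3 needs (2, 3) <= (7, 8) -> finishes; pool += (0, 2) = (7, 10)


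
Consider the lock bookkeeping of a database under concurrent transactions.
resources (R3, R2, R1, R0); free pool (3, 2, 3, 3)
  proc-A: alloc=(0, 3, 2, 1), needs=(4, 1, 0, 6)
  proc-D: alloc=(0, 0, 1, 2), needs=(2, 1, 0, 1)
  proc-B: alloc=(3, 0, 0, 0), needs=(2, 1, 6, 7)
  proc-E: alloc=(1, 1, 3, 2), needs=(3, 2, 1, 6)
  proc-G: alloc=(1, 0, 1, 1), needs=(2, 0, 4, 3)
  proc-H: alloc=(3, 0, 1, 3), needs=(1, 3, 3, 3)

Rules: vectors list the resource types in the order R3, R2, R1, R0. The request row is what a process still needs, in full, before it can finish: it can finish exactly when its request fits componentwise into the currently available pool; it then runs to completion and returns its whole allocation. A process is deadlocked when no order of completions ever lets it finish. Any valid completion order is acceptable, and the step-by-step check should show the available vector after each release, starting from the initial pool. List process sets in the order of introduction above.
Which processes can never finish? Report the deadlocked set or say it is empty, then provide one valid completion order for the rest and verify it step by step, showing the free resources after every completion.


Nothing here is deadlocked.
Key observation: beginning at proc-D, releases accumulate fast enough that every process eventually fits.
The rest can finish in the order proc-D, proc-G, proc-A, proc-B, proc-E, proc-H. Check, step by step:
  pool = (3, 2, 3, 3)
  proc-D needs (2, 1, 0, 1) <= (3, 2, 3, 3) -> finishes; pool += (0, 0, 1, 2) = (3, 2, 4, 5)
  proc-G needs (2, 0, 4, 3) <= (3, 2, 4, 5) -> finishes; pool += (1, 0, 1, 1) = (4, 2, 5, 6)
  proc-A needs (4, 1, 0, 6) <= (4, 2, 5, 6) -> finishes; pool += (0, 3, 2, 1) = (4, 5, 7, 7)
  proc-B needs (2, 1, 6, 7) <= (4, 5, 7, 7) -> finishes; pool += (3, 0, 0, 0) = (7, 5, 7, 7)
  proc-E needs (3, 2, 1, 6) <= (7, 5, 7, 7) -> finishes; pool += (1, 1, 3, 2) = (8, 6, 10, 9)
  proc-H needs (1, 3, 3, 3) <= (8, 6, 10, 9) -> finishes; pool += (3, 0, 1, 3) = (11, 6, 11, 12)


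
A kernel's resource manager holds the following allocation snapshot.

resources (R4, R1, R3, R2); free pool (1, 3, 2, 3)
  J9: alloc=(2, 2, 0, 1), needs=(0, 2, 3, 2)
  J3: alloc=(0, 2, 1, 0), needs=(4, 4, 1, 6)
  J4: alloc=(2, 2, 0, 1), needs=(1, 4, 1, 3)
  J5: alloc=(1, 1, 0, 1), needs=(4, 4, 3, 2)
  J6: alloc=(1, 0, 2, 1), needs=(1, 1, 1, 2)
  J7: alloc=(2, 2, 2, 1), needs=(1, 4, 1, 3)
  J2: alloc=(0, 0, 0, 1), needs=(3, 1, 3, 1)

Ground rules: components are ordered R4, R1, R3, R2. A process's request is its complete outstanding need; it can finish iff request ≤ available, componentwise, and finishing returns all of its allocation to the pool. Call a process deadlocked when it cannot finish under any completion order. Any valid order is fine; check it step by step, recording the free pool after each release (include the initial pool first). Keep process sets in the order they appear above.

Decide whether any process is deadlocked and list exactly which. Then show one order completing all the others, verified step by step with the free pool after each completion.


The deadlocked set is empty.
Key observation: starting with J6, each completion frees enough for the next — no one is permanently blocked.
A valid finishing order for the others: J6, J9, J5, J3, J2, J4, J7. Walking it through:
  pool = (1, 3, 2, 3)
  J6 needs (1, 1, 1, 2) <= (1, 3, 2, 3) -> finishes; pool += (1, 0, 2, 1) = (2, 3, 4, 4)
  J9 needs (0, 2, 3, 2) <= (2, 3, 4, 4) -> finishes; pool += (2, 2, 0, 1) = (4, 5, 4, 5)
  J5 needs (4, 4, 3, 2) <= (4, 5, 4, 5) -> finishes; pool += (1, 1, 0, 1) = (5, 6, 4, 6)
  J3 needs (4, 4, 1, 6) <= (5, 6, 4, 6) -> finishes; pool += (0, 2, 1, 0) = (5, 8, 5, 6)
  J2 needs (3, 1, 3, 1) <= (5, 8, 5, 6) -> finishes; pool += (0, 0, 0, 1) = (5, 8, 5, 7)
  J4 needs (1, 4, 1, 3) <= (5, 8, 5, 7) -> finishes; pool += (2, 2, 0, 1) = (7, 10, 5, 8)
  J7 needs (1, 4, 1, 3) <= (7, 10, 5, 8) -> finishes; pool += (2, 2, 2, 1) = (9, 12, 7, 9)


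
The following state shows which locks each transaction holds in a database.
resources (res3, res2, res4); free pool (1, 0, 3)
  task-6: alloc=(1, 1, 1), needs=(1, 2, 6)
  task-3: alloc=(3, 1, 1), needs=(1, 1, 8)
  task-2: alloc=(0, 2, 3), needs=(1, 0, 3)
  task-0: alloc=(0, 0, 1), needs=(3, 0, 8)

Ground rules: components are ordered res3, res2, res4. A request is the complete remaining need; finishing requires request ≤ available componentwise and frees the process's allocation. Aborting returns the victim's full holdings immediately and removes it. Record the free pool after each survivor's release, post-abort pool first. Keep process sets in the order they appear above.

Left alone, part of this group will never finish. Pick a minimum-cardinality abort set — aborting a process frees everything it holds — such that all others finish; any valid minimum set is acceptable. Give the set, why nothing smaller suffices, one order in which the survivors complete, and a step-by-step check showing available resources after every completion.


Minimum abort set: task-3.
Key observation: task-0 was stuck for good until task-3 gave back (3, 1, 1); in the order shown it finishes at step 3.
Minimality: the empty abort set fails — the state is deadlocked as it stands.
The survivors complete as task-2, task-6, task-0. Step-by-step check (starting from the post-abort pool):
  pool = (4, 1, 4)
  task-2: need (1, 0, 3) fits (4, 1, 4); releases (0, 2, 3), pool now (4, 3, 7)
  task-6: need (1, 2, 6) fits (4, 3, 7); releases (1, 1, 1), pool now (5, 4, 8)
  task-0: need (3, 0, 8) fits (5, 4, 8); releases (0, 0, 1), pool now (5, 4, 9)


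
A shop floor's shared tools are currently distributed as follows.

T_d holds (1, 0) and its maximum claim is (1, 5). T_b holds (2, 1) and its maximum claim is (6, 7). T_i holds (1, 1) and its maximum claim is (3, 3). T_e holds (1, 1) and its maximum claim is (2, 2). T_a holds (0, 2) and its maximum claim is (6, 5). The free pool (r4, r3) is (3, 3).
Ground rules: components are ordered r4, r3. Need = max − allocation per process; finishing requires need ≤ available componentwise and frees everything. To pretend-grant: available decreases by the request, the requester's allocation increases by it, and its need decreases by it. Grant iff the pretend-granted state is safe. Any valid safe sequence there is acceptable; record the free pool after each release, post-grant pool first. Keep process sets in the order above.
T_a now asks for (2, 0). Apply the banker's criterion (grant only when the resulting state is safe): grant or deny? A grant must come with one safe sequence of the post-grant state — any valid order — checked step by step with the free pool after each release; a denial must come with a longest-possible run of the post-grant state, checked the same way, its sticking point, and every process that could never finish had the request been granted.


GRANT — the state after the grant stays safe, e.g. via T_e, T_i, T_d, T_a, T_b.
Key observation: (1, 3) free after granting still covers T_e first, and each release covers the next.
Verifying the post-grant state step by step:
  pool = (1, 3)
  T_e: need (1, 1) fits (1, 3); releases (1, 1), pool now (2, 4)
  T_i: need (2, 2) fits (2, 4); releases (1, 1), pool now (3, 5)
  T_d: need (0, 5) fits (3, 5); releases (1, 0), pool now (4, 5)
  T_a: need (4, 3) fits (4, 5); releases (2, 2), pool now (6, 7)
  T_b: need (4, 6) fits (6, 7); releases (2, 1), pool now (8, 8)
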